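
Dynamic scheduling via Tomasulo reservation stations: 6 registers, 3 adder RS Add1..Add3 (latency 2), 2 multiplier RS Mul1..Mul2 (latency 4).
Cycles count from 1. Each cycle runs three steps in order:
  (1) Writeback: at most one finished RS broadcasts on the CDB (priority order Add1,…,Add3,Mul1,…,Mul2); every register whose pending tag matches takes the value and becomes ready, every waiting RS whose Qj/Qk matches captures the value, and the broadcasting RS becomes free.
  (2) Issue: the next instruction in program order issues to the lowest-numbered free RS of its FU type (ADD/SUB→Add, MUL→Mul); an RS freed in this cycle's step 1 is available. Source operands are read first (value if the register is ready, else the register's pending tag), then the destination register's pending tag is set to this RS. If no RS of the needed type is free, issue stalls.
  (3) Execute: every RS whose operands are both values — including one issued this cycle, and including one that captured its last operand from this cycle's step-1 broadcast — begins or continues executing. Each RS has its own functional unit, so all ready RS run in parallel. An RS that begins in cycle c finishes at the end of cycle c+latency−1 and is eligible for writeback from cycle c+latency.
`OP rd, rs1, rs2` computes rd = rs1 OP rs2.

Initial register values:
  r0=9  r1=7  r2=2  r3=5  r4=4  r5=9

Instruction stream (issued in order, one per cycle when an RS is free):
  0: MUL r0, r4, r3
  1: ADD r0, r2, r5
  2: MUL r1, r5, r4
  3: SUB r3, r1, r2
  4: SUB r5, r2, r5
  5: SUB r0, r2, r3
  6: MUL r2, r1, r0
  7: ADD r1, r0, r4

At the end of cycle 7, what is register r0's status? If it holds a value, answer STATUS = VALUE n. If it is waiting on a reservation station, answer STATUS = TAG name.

STATUS = TAG Add3

  c1: issue MUL r0<-Mul1  regs: r0:Mul1,r1:7,r2:2,r3:5,r4:4,r5:9
  c2: issue ADD r0<-Add1  regs: r0:Add1,r1:7,r2:2,r3:5,r4:4,r5:9
  c3: issue MUL r1<-Mul2  regs: r0:Add1,r1:Mul2,r2:2,r3:5,r4:4,r5:9
  c4: CDB Add1=11; issue SUB r3<-Add1  regs: r0:11,r1:Mul2,r2:2,r3:Add1,r4:4,r5:9
  c5: CDB Mul1=20; issue SUB r5<-Add2  regs: r0:11,r1:Mul2,r2:2,r3:Add1,r4:4,r5:Add2
  c6: issue SUB r0<-Add3  regs: r0:Add3,r1:Mul2,r2:2,r3:Add1,r4:4,r5:Add2
  c7: CDB Add2=-7; issue MUL r2<-Mul1  regs: r0:Add3,r1:Mul2,r2:Mul1,r3:Add1,r4:4,r5:-7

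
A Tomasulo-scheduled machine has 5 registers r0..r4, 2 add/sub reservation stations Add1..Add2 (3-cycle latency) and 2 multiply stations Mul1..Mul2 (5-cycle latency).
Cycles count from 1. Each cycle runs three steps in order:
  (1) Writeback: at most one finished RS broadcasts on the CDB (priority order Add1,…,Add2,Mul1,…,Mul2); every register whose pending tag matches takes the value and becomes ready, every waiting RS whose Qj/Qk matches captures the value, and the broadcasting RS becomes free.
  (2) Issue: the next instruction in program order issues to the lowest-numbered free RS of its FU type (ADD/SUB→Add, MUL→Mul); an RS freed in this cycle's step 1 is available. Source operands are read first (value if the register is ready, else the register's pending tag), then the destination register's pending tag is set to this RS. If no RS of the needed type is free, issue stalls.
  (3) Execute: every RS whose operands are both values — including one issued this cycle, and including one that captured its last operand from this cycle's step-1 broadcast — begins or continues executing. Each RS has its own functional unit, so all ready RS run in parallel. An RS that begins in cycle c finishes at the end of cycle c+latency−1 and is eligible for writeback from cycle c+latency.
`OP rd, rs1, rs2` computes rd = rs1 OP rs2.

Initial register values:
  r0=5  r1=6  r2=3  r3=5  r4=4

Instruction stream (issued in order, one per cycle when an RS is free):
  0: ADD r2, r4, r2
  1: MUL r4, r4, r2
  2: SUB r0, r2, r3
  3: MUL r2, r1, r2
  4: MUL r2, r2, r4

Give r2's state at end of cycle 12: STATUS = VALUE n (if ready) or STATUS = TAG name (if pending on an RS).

c1: issue ADD r2<-Add1 | r0:5,r1:6,r2:Add1,r3:5,r4:4
c2: issue MUL r4<-Mul1 | r0:5,r1:6,r2:Add1,r3:5,r4:Mul1
c3: issue SUB r0<-Add2 | r0:Add2,r1:6,r2:Add1,r3:5,r4:Mul1
c4: CDB Add1=7; issue MUL r2<-Mul2 | r0:Add2,r1:6,r2:Mul2,r3:5,r4:Mul1
c5: stall | r0:Add2,r1:6,r2:Mul2,r3:5,r4:Mul1
c6: stall | r0:Add2,r1:6,r2:Mul2,r3:5,r4:Mul1
c7: CDB Add2=2; stall | r0:2,r1:6,r2:Mul2,r3:5,r4:Mul1
c8: stall | r0:2,r1:6,r2:Mul2,r3:5,r4:Mul1
c9: CDB Mul1=28; issue MUL r2<-Mul1 | r0:2,r1:6,r2:Mul1,r3:5,r4:28
c10: CDB Mul2=42 | r0:2,r1:6,r2:Mul1,r3:5,r4:28
c11: - | r0:2,r1:6,r2:Mul1,r3:5,r4:28
c12: - | r0:2,r1:6,r2:Mul1,r3:5,r4:28

STATUS = TAG Mul1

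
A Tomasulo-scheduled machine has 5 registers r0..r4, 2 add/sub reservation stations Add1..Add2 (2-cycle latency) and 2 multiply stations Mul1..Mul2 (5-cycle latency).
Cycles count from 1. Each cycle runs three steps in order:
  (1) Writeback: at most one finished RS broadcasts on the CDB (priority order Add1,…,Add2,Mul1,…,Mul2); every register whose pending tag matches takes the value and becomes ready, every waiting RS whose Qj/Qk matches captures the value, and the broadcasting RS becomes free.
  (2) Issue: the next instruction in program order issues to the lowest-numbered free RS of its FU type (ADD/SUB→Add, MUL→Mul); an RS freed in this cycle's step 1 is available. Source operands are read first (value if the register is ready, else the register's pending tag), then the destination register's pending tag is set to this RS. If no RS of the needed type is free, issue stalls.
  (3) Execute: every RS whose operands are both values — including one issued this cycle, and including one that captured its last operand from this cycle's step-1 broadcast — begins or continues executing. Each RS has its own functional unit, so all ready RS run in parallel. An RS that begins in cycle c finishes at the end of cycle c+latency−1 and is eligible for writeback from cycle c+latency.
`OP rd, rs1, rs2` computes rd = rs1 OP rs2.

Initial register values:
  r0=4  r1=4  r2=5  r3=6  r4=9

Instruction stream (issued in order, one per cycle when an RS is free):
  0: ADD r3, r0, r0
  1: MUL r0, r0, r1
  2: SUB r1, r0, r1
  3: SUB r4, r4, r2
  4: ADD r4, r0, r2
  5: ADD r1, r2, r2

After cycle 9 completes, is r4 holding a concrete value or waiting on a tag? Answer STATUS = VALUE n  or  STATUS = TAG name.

STATUS = TAG Add2

cycle 1: issue ADD r3<-Add1 // r0:4,r1:4,r2:5,r3:Add1,r4:9
cycle 2: issue MUL r0<-Mul1 // r0:Mul1,r1:4,r2:5,r3:Add1,r4:9
cycle 3: CDB Add1=8; issue SUB r1<-Add1 // r0:Mul1,r1:Add1,r2:5,r3:8,r4:9
cycle 4: issue SUB r4<-Add2 // r0:Mul1,r1:Add1,r2:5,r3:8,r4:Add2
cycle 5: stall // r0:Mul1,r1:Add1,r2:5,r3:8,r4:Add2
cycle 6: CDB Add2=4; issue ADD r4<-Add2 // r0:Mul1,r1:Add1,r2:5,r3:8,r4:Add2
cycle 7: CDB Mul1=16; stall // r0:16,r1:Add1,r2:5,r3:8,r4:Add2
cycle 8: stall // r0:16,r1:Add1,r2:5,r3:8,r4:Add2
cycle 9: CDB Add1=12; issue ADD r1<-Add1 // r0:16,r1:Add1,r2:5,r3:8,r4:Add2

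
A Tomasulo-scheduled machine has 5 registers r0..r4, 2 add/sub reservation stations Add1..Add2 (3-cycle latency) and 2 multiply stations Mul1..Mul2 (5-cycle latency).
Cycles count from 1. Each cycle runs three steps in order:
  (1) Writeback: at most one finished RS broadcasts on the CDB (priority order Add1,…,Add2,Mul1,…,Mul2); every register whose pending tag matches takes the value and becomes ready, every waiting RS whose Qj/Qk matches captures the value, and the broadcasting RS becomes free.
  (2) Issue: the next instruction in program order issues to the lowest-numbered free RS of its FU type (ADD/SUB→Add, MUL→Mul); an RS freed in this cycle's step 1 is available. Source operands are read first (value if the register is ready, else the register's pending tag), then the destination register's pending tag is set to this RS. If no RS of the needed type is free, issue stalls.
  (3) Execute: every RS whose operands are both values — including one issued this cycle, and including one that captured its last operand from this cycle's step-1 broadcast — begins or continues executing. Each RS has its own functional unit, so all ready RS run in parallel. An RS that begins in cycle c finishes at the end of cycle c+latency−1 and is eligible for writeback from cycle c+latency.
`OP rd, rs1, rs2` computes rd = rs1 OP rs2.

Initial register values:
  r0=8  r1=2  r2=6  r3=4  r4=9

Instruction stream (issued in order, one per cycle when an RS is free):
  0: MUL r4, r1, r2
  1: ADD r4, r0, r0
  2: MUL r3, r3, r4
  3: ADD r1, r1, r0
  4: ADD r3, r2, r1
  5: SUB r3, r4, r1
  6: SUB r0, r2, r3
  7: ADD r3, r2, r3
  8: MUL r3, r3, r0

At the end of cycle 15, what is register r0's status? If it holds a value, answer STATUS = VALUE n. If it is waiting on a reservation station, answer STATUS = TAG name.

STATUS = VALUE 0

cycle 1: issue MUL r4<-Mul1 // r0:8,r1:2,r2:6,r3:4,r4:Mul1
cycle 2: issue ADD r4<-Add1 // r0:8,r1:2,r2:6,r3:4,r4:Add1
cycle 3: issue MUL r3<-Mul2 // r0:8,r1:2,r2:6,r3:Mul2,r4:Add1
cycle 4: issue ADD r1<-Add2 // r0:8,r1:Add2,r2:6,r3:Mul2,r4:Add1
cycle 5: CDB Add1=16; issue ADD r3<-Add1 // r0:8,r1:Add2,r2:6,r3:Add1,r4:16
cycle 6: CDB Mul1=12; stall // r0:8,r1:Add2,r2:6,r3:Add1,r4:16
cycle 7: CDB Add2=10; issue SUB r3<-Add2 // r0:8,r1:10,r2:6,r3:Add2,r4:16
cycle 8: stall // r0:8,r1:10,r2:6,r3:Add2,r4:16
cycle 9: stall // r0:8,r1:10,r2:6,r3:Add2,r4:16
cycle 10: CDB Add1=16; issue SUB r0<-Add1 // r0:Add1,r1:10,r2:6,r3:Add2,r4:16
cycle 11: CDB Add2=6; issue ADD r3<-Add2 // r0:Add1,r1:10,r2:6,r3:Add2,r4:16
cycle 12: CDB Mul2=64; issue MUL r3<-Mul1 // r0:Add1,r1:10,r2:6,r3:Mul1,r4:16
cycle 13: - // r0:Add1,r1:10,r2:6,r3:Mul1,r4:16
cycle 14: CDB Add1=0 // r0:0,r1:10,r2:6,r3:Mul1,r4:16
cycle 15: CDB Add2=12 // r0:0,r1:10,r2:6,r3:Mul1,r4:16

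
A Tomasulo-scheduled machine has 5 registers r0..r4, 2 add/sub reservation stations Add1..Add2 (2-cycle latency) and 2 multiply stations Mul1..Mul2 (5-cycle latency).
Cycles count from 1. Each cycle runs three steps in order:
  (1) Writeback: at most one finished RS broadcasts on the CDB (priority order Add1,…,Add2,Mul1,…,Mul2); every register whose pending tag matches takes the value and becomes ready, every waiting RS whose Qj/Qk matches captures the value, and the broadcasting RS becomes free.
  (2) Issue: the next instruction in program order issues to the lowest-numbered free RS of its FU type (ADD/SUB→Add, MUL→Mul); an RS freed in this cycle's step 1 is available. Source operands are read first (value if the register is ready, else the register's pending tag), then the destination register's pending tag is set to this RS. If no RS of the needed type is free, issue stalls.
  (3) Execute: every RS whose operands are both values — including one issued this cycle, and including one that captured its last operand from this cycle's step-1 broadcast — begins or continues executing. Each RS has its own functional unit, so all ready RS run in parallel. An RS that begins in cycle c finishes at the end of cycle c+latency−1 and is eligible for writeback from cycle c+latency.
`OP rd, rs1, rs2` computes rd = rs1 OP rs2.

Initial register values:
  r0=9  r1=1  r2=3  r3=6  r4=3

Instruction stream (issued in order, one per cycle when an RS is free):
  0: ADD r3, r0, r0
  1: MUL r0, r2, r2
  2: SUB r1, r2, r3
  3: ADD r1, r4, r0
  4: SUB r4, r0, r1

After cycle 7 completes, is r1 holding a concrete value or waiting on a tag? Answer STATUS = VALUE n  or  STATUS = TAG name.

STATUS = TAG Add2

  c1: issue ADD r3<-Add1  regs: r0:9,r1:1,r2:3,r3:Add1,r4:3
  c2: issue MUL r0<-Mul1  regs: r0:Mul1,r1:1,r2:3,r3:Add1,r4:3
  c3: CDB Add1=18; issue SUB r1<-Add1  regs: r0:Mul1,r1:Add1,r2:3,r3:18,r4:3
  c4: issue ADD r1<-Add2  regs: r0:Mul1,r1:Add2,r2:3,r3:18,r4:3
  c5: CDB Add1=-15; issue SUB r4<-Add1  regs: r0:Mul1,r1:Add2,r2:3,r3:18,r4:Add1
  c6: -  regs: r0:Mul1,r1:Add2,r2:3,r3:18,r4:Add1
  c7: CDB Mul1=9  regs: r0:9,r1:Add2,r2:3,r3:18,r4:Add1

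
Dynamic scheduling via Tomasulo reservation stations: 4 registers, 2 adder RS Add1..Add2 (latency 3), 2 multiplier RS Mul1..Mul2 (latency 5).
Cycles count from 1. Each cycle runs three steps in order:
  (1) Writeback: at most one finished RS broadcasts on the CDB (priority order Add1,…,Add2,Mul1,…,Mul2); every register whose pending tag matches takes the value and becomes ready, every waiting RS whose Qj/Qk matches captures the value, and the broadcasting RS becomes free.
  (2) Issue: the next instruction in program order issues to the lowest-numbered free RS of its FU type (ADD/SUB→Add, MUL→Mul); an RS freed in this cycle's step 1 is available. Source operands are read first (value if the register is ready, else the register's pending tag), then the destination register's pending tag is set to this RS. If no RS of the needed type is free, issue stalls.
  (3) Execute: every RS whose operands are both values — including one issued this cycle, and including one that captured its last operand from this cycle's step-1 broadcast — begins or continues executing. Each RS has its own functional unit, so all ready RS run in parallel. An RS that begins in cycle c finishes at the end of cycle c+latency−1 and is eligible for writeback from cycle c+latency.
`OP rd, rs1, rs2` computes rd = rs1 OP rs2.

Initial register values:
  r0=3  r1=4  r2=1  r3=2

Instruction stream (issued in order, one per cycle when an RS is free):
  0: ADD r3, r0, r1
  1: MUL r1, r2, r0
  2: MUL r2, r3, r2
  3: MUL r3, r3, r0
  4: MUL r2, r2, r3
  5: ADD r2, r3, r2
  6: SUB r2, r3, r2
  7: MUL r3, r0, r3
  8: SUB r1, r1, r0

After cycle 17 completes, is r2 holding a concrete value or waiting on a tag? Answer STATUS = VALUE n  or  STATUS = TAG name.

c1: issue ADD r3<-Add1 | r0:3,r1:4,r2:1,r3:Add1
c2: issue MUL r1<-Mul1 | r0:3,r1:Mul1,r2:1,r3:Add1
c3: issue MUL r2<-Mul2 | r0:3,r1:Mul1,r2:Mul2,r3:Add1
c4: CDB Add1=7; stall | r0:3,r1:Mul1,r2:Mul2,r3:7
c5: stall | r0:3,r1:Mul1,r2:Mul2,r3:7
c6: stall | r0:3,r1:Mul1,r2:Mul2,r3:7
c7: CDB Mul1=3; issue MUL r3<-Mul1 | r0:3,r1:3,r2:Mul2,r3:Mul1
c8: stall | r0:3,r1:3,r2:Mul2,r3:Mul1
c9: CDB Mul2=7; issue MUL r2<-Mul2 | r0:3,r1:3,r2:Mul2,r3:Mul1
c10: issue ADD r2<-Add1 | r0:3,r1:3,r2:Add1,r3:Mul1
c11: issue SUB r2<-Add2 | r0:3,r1:3,r2:Add2,r3:Mul1
c12: CDB Mul1=21; issue MUL r3<-Mul1 | r0:3,r1:3,r2:Add2,r3:Mul1
c13: stall | r0:3,r1:3,r2:Add2,r3:Mul1
c14: stall | r0:3,r1:3,r2:Add2,r3:Mul1
c15: stall | r0:3,r1:3,r2:Add2,r3:Mul1
c16: stall | r0:3,r1:3,r2:Add2,r3:Mul1
c17: CDB Mul1=63; stall | r0:3,r1:3,r2:Add2,r3:63

STATUS = TAG Add2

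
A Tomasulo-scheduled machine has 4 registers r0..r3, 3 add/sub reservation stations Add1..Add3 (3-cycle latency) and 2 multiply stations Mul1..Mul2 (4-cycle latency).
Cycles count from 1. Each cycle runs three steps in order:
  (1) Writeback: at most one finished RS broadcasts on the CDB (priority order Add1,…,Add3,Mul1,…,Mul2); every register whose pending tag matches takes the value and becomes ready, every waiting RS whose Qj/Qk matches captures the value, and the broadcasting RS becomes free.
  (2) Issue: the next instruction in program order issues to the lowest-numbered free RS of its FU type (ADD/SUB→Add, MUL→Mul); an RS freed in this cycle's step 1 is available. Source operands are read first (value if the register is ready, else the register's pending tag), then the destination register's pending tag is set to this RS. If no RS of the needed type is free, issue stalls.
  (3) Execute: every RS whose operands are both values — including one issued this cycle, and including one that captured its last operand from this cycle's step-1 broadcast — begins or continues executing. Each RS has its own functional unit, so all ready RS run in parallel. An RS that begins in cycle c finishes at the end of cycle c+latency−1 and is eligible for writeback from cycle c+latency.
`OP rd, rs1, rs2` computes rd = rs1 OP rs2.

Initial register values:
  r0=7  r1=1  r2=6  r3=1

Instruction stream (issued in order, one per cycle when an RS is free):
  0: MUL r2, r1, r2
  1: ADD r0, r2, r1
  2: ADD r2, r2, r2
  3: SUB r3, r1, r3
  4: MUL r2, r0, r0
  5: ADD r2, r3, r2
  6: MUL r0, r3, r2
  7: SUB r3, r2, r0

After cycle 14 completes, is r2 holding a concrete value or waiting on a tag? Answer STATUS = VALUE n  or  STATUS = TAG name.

STATUS = TAG Add3

  c1: issue MUL r2<-Mul1  regs: r0:7,r1:1,r2:Mul1,r3:1
  c2: issue ADD r0<-Add1  regs: r0:Add1,r1:1,r2:Mul1,r3:1
  c3: issue ADD r2<-Add2  regs: r0:Add1,r1:1,r2:Add2,r3:1
  c4: issue SUB r3<-Add3  regs: r0:Add1,r1:1,r2:Add2,r3:Add3
  c5: CDB Mul1=6; issue MUL r2<-Mul1  regs: r0:Add1,r1:1,r2:Mul1,r3:Add3
  c6: stall  regs: r0:Add1,r1:1,r2:Mul1,r3:Add3
  c7: CDB Add3=0; issue ADD r2<-Add3  regs: r0:Add1,r1:1,r2:Add3,r3:0
  c8: CDB Add1=7; issue MUL r0<-Mul2  regs: r0:Mul2,r1:1,r2:Add3,r3:0
  c9: CDB Add2=12; issue SUB r3<-Add1  regs: r0:Mul2,r1:1,r2:Add3,r3:Add1
  c10: -  regs: r0:Mul2,r1:1,r2:Add3,r3:Add1
  c11: -  regs: r0:Mul2,r1:1,r2:Add3,r3:Add1
  c12: CDB Mul1=49  regs: r0:Mul2,r1:1,r2:Add3,r3:Add1
  c13: -  regs: r0:Mul2,r1:1,r2:Add3,r3:Add1
  c14: -  regs: r0:Mul2,r1:1,r2:Add3,r3:Add1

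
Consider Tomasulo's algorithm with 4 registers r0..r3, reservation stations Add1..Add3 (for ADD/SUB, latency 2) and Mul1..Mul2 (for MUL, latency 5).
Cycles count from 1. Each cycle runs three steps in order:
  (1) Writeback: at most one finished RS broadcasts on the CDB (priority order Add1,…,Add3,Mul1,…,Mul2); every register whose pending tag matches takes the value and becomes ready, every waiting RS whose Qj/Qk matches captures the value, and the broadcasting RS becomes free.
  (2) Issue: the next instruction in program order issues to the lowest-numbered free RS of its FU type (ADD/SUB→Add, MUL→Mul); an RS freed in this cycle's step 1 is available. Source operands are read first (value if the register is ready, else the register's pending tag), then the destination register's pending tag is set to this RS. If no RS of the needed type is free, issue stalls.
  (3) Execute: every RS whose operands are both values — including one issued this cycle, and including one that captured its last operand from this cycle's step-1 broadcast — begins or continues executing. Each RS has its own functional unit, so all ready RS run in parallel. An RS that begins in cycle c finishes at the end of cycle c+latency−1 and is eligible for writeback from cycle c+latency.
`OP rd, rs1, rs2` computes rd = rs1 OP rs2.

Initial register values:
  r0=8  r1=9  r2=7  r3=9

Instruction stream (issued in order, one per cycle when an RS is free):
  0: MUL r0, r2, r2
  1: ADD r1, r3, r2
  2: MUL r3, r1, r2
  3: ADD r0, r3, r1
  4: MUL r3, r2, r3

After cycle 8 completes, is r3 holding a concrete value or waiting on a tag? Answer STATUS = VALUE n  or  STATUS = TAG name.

STATUS = TAG Mul1

c1: issue MUL r0<-Mul1 | r0:Mul1,r1:9,r2:7,r3:9
c2: issue ADD r1<-Add1 | r0:Mul1,r1:Add1,r2:7,r3:9
c3: issue MUL r3<-Mul2 | r0:Mul1,r1:Add1,r2:7,r3:Mul2
c4: CDB Add1=16; issue ADD r0<-Add1 | r0:Add1,r1:16,r2:7,r3:Mul2
c5: stall | r0:Add1,r1:16,r2:7,r3:Mul2
c6: CDB Mul1=49; issue MUL r3<-Mul1 | r0:Add1,r1:16,r2:7,r3:Mul1
c7: - | r0:Add1,r1:16,r2:7,r3:Mul1
c8: - | r0:Add1,r1:16,r2:7,r3:Mul1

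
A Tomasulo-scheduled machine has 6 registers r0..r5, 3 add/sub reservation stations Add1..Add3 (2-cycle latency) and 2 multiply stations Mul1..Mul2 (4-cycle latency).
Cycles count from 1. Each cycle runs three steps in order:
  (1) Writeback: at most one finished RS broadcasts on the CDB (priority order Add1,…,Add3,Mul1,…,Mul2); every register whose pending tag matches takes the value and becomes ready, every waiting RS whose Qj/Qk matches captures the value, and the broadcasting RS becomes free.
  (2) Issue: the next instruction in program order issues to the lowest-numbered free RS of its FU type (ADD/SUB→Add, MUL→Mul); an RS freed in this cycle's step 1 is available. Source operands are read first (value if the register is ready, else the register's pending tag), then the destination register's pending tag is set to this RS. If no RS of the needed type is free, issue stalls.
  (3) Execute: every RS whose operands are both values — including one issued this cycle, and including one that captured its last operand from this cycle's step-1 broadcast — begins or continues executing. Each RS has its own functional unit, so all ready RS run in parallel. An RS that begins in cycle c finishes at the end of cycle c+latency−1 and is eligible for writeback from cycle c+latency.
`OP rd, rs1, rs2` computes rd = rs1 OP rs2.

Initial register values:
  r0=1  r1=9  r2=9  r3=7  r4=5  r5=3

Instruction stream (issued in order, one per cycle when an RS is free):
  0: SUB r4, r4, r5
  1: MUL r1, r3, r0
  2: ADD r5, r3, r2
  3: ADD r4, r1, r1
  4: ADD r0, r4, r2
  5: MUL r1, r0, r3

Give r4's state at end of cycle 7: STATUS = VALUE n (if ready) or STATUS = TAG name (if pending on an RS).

STATUS = TAG Add2

  c1: issue SUB r4<-Add1  regs: r0:1,r1:9,r2:9,r3:7,r4:Add1,r5:3
  c2: issue MUL r1<-Mul1  regs: r0:1,r1:Mul1,r2:9,r3:7,r4:Add1,r5:3
  c3: CDB Add1=2; issue ADD r5<-Add1  regs: r0:1,r1:Mul1,r2:9,r3:7,r4:2,r5:Add1
  c4: issue ADD r4<-Add2  regs: r0:1,r1:Mul1,r2:9,r3:7,r4:Add2,r5:Add1
  c5: CDB Add1=16; issue ADD r0<-Add1  regs: r0:Add1,r1:Mul1,r2:9,r3:7,r4:Add2,r5:16
  c6: CDB Mul1=7; issue MUL r1<-Mul1  regs: r0:Add1,r1:Mul1,r2:9,r3:7,r4:Add2,r5:16
  c7: -  regs: r0:Add1,r1:Mul1,r2:9,r3:7,r4:Add2,r5:16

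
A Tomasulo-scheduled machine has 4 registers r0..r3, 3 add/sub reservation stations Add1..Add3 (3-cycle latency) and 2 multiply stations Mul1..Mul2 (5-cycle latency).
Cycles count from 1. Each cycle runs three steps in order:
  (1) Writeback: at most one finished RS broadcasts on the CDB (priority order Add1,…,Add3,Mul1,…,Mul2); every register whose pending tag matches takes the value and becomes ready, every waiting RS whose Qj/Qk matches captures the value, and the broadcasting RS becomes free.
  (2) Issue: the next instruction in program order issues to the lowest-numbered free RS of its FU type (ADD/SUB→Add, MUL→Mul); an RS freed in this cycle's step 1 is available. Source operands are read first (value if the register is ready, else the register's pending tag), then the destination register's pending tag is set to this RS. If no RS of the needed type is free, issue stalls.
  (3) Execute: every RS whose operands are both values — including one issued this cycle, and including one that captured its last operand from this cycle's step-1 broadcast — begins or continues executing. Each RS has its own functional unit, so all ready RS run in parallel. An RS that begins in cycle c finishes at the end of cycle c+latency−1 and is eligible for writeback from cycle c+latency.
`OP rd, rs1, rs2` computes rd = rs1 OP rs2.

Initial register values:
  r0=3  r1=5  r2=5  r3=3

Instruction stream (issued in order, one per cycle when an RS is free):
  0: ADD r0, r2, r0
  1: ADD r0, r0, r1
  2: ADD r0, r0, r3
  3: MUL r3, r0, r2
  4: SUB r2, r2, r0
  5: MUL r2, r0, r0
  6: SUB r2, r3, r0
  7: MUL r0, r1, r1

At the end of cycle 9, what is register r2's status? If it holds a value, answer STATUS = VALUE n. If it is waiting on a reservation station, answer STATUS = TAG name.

STATUS = TAG Add2

  c1: issue ADD r0<-Add1  regs: r0:Add1,r1:5,r2:5,r3:3
  c2: issue ADD r0<-Add2  regs: r0:Add2,r1:5,r2:5,r3:3
  c3: issue ADD r0<-Add3  regs: r0:Add3,r1:5,r2:5,r3:3
  c4: CDB Add1=8; issue MUL r3<-Mul1  regs: r0:Add3,r1:5,r2:5,r3:Mul1
  c5: issue SUB r2<-Add1  regs: r0:Add3,r1:5,r2:Add1,r3:Mul1
  c6: issue MUL r2<-Mul2  regs: r0:Add3,r1:5,r2:Mul2,r3:Mul1
  c7: CDB Add2=13; issue SUB r2<-Add2  regs: r0:Add3,r1:5,r2:Add2,r3:Mul1
  c8: stall  regs: r0:Add3,r1:5,r2:Add2,r3:Mul1
  c9: stall  regs: r0:Add3,r1:5,r2:Add2,r3:Mul1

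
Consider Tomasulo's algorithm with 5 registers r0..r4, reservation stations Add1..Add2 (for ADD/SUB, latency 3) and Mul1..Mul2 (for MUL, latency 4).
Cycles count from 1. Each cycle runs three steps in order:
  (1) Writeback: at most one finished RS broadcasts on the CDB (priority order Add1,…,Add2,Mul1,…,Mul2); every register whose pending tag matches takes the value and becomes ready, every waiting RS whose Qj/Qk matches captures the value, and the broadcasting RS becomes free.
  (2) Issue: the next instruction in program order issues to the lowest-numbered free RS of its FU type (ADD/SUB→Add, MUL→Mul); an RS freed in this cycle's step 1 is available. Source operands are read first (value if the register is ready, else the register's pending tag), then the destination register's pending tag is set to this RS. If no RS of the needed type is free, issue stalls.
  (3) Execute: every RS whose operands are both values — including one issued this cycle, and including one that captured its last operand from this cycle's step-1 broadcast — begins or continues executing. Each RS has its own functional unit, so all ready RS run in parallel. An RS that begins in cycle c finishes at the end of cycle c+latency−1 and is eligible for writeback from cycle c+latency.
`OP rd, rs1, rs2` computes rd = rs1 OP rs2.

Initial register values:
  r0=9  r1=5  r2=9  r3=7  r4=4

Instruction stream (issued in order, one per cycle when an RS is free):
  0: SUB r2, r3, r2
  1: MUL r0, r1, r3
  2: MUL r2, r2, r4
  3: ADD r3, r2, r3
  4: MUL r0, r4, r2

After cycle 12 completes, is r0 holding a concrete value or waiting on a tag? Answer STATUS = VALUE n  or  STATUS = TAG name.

cycle 1: issue SUB r2<-Add1 // r0:9,r1:5,r2:Add1,r3:7,r4:4
cycle 2: issue MUL r0<-Mul1 // r0:Mul1,r1:5,r2:Add1,r3:7,r4:4
cycle 3: issue MUL r2<-Mul2 // r0:Mul1,r1:5,r2:Mul2,r3:7,r4:4
cycle 4: CDB Add1=-2; issue ADD r3<-Add1 // r0:Mul1,r1:5,r2:Mul2,r3:Add1,r4:4
cycle 5: stall // r0:Mul1,r1:5,r2:Mul2,r3:Add1,r4:4
cycle 6: CDB Mul1=35; issue MUL r0<-Mul1 // r0:Mul1,r1:5,r2:Mul2,r3:Add1,r4:4
cycle 7: - // r0:Mul1,r1:5,r2:Mul2,r3:Add1,r4:4
cycle 8: CDB Mul2=-8 // r0:Mul1,r1:5,r2:-8,r3:Add1,r4:4
cycle 9: - // r0:Mul1,r1:5,r2:-8,r3:Add1,r4:4
cycle 10: - // r0:Mul1,r1:5,r2:-8,r3:Add1,r4:4
cycle 11: CDB Add1=-1 // r0:Mul1,r1:5,r2:-8,r3:-1,r4:4
cycle 12: CDB Mul1=-32 // r0:-32,r1:5,r2:-8,r3:-1,r4:4

STATUS = VALUE -32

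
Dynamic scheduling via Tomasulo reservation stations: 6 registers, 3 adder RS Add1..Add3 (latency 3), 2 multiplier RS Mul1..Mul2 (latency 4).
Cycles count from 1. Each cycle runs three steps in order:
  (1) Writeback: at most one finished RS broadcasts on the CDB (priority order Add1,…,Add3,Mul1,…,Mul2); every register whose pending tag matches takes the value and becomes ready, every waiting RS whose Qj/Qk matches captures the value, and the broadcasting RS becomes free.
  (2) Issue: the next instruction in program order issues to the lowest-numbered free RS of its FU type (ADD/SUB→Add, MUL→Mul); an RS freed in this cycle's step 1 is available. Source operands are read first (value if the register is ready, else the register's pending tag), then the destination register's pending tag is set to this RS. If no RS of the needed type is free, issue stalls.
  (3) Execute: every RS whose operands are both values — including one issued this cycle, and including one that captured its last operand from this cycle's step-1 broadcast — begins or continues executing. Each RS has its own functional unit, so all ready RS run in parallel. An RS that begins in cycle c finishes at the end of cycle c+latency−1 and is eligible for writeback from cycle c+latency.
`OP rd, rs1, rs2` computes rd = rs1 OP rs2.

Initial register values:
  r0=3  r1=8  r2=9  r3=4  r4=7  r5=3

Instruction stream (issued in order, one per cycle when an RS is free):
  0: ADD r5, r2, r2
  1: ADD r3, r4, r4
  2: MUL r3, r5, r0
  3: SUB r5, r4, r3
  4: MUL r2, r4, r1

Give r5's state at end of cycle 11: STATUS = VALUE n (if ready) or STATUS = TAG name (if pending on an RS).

  c1: issue ADD r5<-Add1  regs: r0:3,r1:8,r2:9,r3:4,r4:7,r5:Add1
  c2: issue ADD r3<-Add2  regs: r0:3,r1:8,r2:9,r3:Add2,r4:7,r5:Add1
  c3: issue MUL r3<-Mul1  regs: r0:3,r1:8,r2:9,r3:Mul1,r4:7,r5:Add1
  c4: CDB Add1=18; issue SUB r5<-Add1  regs: r0:3,r1:8,r2:9,r3:Mul1,r4:7,r5:Add1
  c5: CDB Add2=14; issue MUL r2<-Mul2  regs: r0:3,r1:8,r2:Mul2,r3:Mul1,r4:7,r5:Add1
  c6: -  regs: r0:3,r1:8,r2:Mul2,r3:Mul1,r4:7,r5:Add1
  c7: -  regs: r0:3,r1:8,r2:Mul2,r3:Mul1,r4:7,r5:Add1
  c8: CDB Mul1=54  regs: r0:3,r1:8,r2:Mul2,r3:54,r4:7,r5:Add1
  c9: CDB Mul2=56  regs: r0:3,r1:8,r2:56,r3:54,r4:7,r5:Add1
  c10: -  regs: r0:3,r1:8,r2:56,r3:54,r4:7,r5:Add1
  c11: CDB Add1=-47  regs: r0:3,r1:8,r2:56,r3:54,r4:7,r5:-47

STATUS = VALUE -47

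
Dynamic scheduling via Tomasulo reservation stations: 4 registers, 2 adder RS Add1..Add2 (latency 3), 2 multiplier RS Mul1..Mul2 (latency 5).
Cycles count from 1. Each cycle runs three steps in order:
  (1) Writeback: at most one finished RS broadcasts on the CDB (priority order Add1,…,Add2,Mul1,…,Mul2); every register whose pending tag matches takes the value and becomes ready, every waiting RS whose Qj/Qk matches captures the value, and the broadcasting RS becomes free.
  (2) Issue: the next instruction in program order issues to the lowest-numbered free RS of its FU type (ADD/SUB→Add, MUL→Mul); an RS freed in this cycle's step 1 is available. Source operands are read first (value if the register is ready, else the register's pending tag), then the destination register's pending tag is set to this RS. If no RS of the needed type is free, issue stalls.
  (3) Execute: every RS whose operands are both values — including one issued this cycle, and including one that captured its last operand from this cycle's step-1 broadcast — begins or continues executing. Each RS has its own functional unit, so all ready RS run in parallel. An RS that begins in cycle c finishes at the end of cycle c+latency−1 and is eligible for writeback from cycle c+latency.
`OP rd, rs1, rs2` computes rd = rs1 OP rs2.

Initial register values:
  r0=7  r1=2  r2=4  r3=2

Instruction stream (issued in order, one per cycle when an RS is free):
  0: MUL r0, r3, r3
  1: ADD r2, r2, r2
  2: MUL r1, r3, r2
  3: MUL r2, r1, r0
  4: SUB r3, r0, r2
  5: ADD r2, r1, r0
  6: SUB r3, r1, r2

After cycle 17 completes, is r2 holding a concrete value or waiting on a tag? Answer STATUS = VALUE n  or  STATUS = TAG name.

STATUS = VALUE 20

cycle 1: issue MUL r0<-Mul1 // r0:Mul1,r1:2,r2:4,r3:2
cycle 2: issue ADD r2<-Add1 // r0:Mul1,r1:2,r2:Add1,r3:2
cycle 3: issue MUL r1<-Mul2 // r0:Mul1,r1:Mul2,r2:Add1,r3:2
cycle 4: stall // r0:Mul1,r1:Mul2,r2:Add1,r3:2
cycle 5: CDB Add1=8; stall // r0:Mul1,r1:Mul2,r2:8,r3:2
cycle 6: CDB Mul1=4; issue MUL r2<-Mul1 // r0:4,r1:Mul2,r2:Mul1,r3:2
cycle 7: issue SUB r3<-Add1 // r0:4,r1:Mul2,r2:Mul1,r3:Add1
cycle 8: issue ADD r2<-Add2 // r0:4,r1:Mul2,r2:Add2,r3:Add1
cycle 9: stall // r0:4,r1:Mul2,r2:Add2,r3:Add1
cycle 10: CDB Mul2=16; stall // r0:4,r1:16,r2:Add2,r3:Add1
cycle 11: stall // r0:4,r1:16,r2:Add2,r3:Add1
cycle 12: stall // r0:4,r1:16,r2:Add2,r3:Add1
cycle 13: CDB Add2=20; issue SUB r3<-Add2 // r0:4,r1:16,r2:20,r3:Add2
cycle 14: - // r0:4,r1:16,r2:20,r3:Add2
cycle 15: CDB Mul1=64 // r0:4,r1:16,r2:20,r3:Add2
cycle 16: CDB Add2=-4 // r0:4,r1:16,r2:20,r3:-4
cycle 17: - // r0:4,r1:16,r2:20,r3:-4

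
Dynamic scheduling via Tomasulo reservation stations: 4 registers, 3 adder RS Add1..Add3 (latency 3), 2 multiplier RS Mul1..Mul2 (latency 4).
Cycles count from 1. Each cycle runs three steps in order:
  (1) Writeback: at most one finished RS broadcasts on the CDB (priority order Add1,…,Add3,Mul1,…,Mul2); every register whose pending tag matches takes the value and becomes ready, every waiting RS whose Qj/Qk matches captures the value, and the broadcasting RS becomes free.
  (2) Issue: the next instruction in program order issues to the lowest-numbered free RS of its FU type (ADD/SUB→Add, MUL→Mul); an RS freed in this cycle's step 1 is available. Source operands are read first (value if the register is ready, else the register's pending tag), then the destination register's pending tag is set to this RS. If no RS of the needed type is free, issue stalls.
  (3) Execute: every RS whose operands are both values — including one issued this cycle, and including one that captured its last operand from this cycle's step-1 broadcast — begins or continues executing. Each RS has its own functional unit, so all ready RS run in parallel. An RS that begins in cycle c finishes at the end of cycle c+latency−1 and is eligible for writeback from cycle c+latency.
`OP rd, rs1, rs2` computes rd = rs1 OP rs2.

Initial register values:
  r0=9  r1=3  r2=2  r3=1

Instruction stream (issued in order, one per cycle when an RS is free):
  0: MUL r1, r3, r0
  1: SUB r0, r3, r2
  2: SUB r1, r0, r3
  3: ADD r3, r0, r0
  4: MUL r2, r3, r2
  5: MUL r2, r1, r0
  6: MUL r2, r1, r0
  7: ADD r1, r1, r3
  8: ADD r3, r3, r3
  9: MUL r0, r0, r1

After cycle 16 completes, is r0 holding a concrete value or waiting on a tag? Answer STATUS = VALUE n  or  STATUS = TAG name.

  c1: issue MUL r1<-Mul1  regs: r0:9,r1:Mul1,r2:2,r3:1
  c2: issue SUB r0<-Add1  regs: r0:Add1,r1:Mul1,r2:2,r3:1
  c3: issue SUB r1<-Add2  regs: r0:Add1,r1:Add2,r2:2,r3:1
  c4: issue ADD r3<-Add3  regs: r0:Add1,r1:Add2,r2:2,r3:Add3
  c5: CDB Add1=-1; issue MUL r2<-Mul2  regs: r0:-1,r1:Add2,r2:Mul2,r3:Add3
  c6: CDB Mul1=9; issue MUL r2<-Mul1  regs: r0:-1,r1:Add2,r2:Mul1,r3:Add3
  c7: stall  regs: r0:-1,r1:Add2,r2:Mul1,r3:Add3
  c8: CDB Add2=-2; stall  regs: r0:-1,r1:-2,r2:Mul1,r3:Add3
  c9: CDB Add3=-2; stall  regs: r0:-1,r1:-2,r2:Mul1,r3:-2
  c10: stall  regs: r0:-1,r1:-2,r2:Mul1,r3:-2
  c11: stall  regs: r0:-1,r1:-2,r2:Mul1,r3:-2
  c12: CDB Mul1=2; issue MUL r2<-Mul1  regs: r0:-1,r1:-2,r2:Mul1,r3:-2
  c13: CDB Mul2=-4; issue ADD r1<-Add1  regs: r0:-1,r1:Add1,r2:Mul1,r3:-2
  c14: issue ADD r3<-Add2  regs: r0:-1,r1:Add1,r2:Mul1,r3:Add2
  c15: issue MUL r0<-Mul2  regs: r0:Mul2,r1:Add1,r2:Mul1,r3:Add2
  c16: CDB Add1=-4  regs: r0:Mul2,r1:-4,r2:Mul1,r3:Add2

STATUS = TAG Mul2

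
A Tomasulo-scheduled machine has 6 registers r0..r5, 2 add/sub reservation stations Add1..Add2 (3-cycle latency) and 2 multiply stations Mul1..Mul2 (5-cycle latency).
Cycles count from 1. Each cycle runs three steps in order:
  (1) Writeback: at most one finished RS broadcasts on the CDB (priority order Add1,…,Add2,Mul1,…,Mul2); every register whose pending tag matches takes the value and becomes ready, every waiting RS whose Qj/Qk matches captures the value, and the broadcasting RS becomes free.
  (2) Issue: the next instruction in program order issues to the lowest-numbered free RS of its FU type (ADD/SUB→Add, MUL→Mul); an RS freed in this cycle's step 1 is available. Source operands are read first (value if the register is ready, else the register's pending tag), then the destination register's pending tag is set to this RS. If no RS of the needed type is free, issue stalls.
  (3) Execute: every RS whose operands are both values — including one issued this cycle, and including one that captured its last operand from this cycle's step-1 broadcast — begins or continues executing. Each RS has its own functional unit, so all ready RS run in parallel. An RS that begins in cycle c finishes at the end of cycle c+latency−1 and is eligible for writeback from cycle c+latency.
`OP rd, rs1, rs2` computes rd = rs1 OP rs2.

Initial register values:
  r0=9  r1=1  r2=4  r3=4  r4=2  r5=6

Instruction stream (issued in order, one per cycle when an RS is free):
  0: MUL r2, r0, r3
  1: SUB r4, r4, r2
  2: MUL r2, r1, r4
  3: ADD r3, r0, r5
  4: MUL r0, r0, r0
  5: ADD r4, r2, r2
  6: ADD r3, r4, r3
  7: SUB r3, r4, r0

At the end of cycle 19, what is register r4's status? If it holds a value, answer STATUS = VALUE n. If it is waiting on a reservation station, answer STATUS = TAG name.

STATUS = VALUE -68

  c1: issue MUL r2<-Mul1  regs: r0:9,r1:1,r2:Mul1,r3:4,r4:2,r5:6
  c2: issue SUB r4<-Add1  regs: r0:9,r1:1,r2:Mul1,r3:4,r4:Add1,r5:6
  c3: issue MUL r2<-Mul2  regs: r0:9,r1:1,r2:Mul2,r3:4,r4:Add1,r5:6
  c4: issue ADD r3<-Add2  regs: r0:9,r1:1,r2:Mul2,r3:Add2,r4:Add1,r5:6
  c5: stall  regs: r0:9,r1:1,r2:Mul2,r3:Add2,r4:Add1,r5:6
  c6: CDB Mul1=36; issue MUL r0<-Mul1  regs: r0:Mul1,r1:1,r2:Mul2,r3:Add2,r4:Add1,r5:6
  c7: CDB Add2=15; issue ADD r4<-Add2  regs: r0:Mul1,r1:1,r2:Mul2,r3:15,r4:Add2,r5:6
  c8: stall  regs: r0:Mul1,r1:1,r2:Mul2,r3:15,r4:Add2,r5:6
  c9: CDB Add1=-34; issue ADD r3<-Add1  regs: r0:Mul1,r1:1,r2:Mul2,r3:Add1,r4:Add2,r5:6
  c10: stall  regs: r0:Mul1,r1:1,r2:Mul2,r3:Add1,r4:Add2,r5:6
  c11: CDB Mul1=81; stall  regs: r0:81,r1:1,r2:Mul2,r3:Add1,r4:Add2,r5:6
  c12: stall  regs: r0:81,r1:1,r2:Mul2,r3:Add1,r4:Add2,r5:6
  c13: stall  regs: r0:81,r1:1,r2:Mul2,r3:Add1,r4:Add2,r5:6
  c14: CDB Mul2=-34; stall  regs: r0:81,r1:1,r2:-34,r3:Add1,r4:Add2,r5:6
  c15: stall  regs: r0:81,r1:1,r2:-34,r3:Add1,r4:Add2,r5:6
  c16: stall  regs: r0:81,r1:1,r2:-34,r3:Add1,r4:Add2,r5:6
  c17: CDB Add2=-68; issue SUB r3<-Add2  regs: r0:81,r1:1,r2:-34,r3:Add2,r4:-68,r5:6
  c18: -  regs: r0:81,r1:1,r2:-34,r3:Add2,r4:-68,r5:6
  c19: -  regs: r0:81,r1:1,r2:-34,r3:Add2,r4:-68,r5:6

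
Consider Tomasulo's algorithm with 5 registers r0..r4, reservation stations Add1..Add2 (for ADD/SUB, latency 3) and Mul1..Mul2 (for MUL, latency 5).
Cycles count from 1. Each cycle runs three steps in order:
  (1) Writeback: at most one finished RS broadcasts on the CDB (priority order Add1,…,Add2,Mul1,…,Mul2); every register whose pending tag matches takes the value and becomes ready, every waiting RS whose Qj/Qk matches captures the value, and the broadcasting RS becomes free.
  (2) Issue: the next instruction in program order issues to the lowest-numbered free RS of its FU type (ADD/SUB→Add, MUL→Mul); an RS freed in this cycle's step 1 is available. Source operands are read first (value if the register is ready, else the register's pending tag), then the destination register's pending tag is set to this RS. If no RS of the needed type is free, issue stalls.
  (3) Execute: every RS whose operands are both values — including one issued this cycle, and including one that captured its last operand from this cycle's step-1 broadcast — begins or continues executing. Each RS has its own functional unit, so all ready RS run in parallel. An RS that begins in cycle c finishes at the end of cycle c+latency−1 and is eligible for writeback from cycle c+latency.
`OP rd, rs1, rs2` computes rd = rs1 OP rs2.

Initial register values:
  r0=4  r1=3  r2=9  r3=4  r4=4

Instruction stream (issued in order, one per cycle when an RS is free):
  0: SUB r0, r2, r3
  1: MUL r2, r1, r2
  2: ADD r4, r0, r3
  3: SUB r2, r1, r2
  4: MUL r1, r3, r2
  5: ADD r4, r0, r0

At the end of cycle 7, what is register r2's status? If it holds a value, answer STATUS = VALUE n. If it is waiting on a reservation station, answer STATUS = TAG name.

STATUS = TAG Add1

cycle 1: issue SUB r0<-Add1 // r0:Add1,r1:3,r2:9,r3:4,r4:4
cycle 2: issue MUL r2<-Mul1 // r0:Add1,r1:3,r2:Mul1,r3:4,r4:4
cycle 3: issue ADD r4<-Add2 // r0:Add1,r1:3,r2:Mul1,r3:4,r4:Add2
cycle 4: CDB Add1=5; issue SUB r2<-Add1 // r0:5,r1:3,r2:Add1,r3:4,r4:Add2
cycle 5: issue MUL r1<-Mul2 // r0:5,r1:Mul2,r2:Add1,r3:4,r4:Add2
cycle 6: stall // r0:5,r1:Mul2,r2:Add1,r3:4,r4:Add2
cycle 7: CDB Add2=9; issue ADD r4<-Add2 // r0:5,r1:Mul2,r2:Add1,r3:4,r4:Add2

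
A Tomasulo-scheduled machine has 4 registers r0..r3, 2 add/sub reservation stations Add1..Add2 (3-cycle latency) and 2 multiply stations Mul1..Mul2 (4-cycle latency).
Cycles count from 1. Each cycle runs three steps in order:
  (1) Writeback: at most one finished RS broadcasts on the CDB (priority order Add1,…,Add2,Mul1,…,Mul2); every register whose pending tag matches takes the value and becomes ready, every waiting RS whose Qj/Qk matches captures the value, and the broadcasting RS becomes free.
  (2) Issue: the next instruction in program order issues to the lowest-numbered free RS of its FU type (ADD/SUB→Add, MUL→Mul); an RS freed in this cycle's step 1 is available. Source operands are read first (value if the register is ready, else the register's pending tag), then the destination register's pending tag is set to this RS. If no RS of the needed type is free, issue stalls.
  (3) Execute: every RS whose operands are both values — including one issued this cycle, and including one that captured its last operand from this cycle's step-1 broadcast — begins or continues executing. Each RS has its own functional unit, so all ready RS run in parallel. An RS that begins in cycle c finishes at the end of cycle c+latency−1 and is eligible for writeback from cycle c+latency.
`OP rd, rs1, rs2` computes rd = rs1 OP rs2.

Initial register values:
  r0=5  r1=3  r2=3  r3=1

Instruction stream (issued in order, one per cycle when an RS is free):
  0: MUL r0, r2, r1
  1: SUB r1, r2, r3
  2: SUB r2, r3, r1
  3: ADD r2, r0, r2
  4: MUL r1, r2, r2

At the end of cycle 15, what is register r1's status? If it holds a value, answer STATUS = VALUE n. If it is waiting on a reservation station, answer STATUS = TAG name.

STATUS = VALUE 64

  c1: issue MUL r0<-Mul1  regs: r0:Mul1,r1:3,r2:3,r3:1
  c2: issue SUB r1<-Add1  regs: r0:Mul1,r1:Add1,r2:3,r3:1
  c3: issue SUB r2<-Add2  regs: r0:Mul1,r1:Add1,r2:Add2,r3:1
  c4: stall  regs: r0:Mul1,r1:Add1,r2:Add2,r3:1
  c5: CDB Add1=2; issue ADD r2<-Add1  regs: r0:Mul1,r1:2,r2:Add1,r3:1
  c6: CDB Mul1=9; issue MUL r1<-Mul1  regs: r0:9,r1:Mul1,r2:Add1,r3:1
  c7: -  regs: r0:9,r1:Mul1,r2:Add1,r3:1
  c8: CDB Add2=-1  regs: r0:9,r1:Mul1,r2:Add1,r3:1
  c9: -  regs: r0:9,r1:Mul1,r2:Add1,r3:1
  c10: -  regs: r0:9,r1:Mul1,r2:Add1,r3:1
  c11: CDB Add1=8  regs: r0:9,r1:Mul1,r2:8,r3:1
  c12: -  regs: r0:9,r1:Mul1,r2:8,r3:1
  c13: -  regs: r0:9,r1:Mul1,r2:8,r3:1
  c14: -  regs: r0:9,r1:Mul1,r2:8,r3:1
  c15: CDB Mul1=64  regs: r0:9,r1:64,r2:8,r3:1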